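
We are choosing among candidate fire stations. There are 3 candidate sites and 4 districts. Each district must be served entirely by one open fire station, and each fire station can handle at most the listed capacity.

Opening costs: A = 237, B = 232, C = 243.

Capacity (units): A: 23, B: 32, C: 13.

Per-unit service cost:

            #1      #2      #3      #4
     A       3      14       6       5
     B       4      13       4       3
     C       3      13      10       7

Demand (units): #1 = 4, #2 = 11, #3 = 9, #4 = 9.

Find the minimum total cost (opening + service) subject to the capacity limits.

Open {A, B}: #1→A 3·4=12, #2→B 13·11=143, #3→B 4·9=36, #4→B 3·9=27.
Loads: A carries 4/23, B carries 29/32. Service 218; fixed 469; total 687.
Next best feasible plan costs 693.

Minimum total cost: 687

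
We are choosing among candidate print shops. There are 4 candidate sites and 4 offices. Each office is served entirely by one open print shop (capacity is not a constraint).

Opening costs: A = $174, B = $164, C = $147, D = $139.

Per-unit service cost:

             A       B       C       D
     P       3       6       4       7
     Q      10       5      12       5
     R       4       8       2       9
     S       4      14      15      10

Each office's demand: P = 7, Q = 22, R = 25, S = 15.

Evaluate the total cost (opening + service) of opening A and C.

Each office is assigned to its cheapest site among the open ones.
{A, C}: P→A 3·7=21, Q→A 10·22=220, R→C 2·25=50, S→A 4·15=60. Service 351; fixed 321; total 672.

Total cost: 672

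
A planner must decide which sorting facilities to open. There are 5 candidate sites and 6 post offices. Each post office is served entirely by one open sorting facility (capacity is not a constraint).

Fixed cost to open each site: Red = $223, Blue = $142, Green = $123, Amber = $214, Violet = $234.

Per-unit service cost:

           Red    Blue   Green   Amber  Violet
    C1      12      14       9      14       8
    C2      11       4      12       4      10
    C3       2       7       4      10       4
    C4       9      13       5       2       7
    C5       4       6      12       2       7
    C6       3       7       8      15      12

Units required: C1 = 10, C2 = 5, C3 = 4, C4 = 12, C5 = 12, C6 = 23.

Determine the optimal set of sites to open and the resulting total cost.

For any fixed open set, each post office goes to its cheapest open site; total = fixed + service.
{Red}: C1→Red 12·10=120, C2→Red 11·5=55, C3→Red 2·4=8, C4→Red 9·12=108, C5→Red 4·12=48, C6→Red 3·23=69. Service 408; fixed 223; total 631.
{Red, Green}: service 330 + fixed 346 = 676
{Green}: service 554 + fixed 123 = 677
{Red, Blue, Green, Amber, Violet}: service 225 + fixed 936 = 1161
No other subset beats 631.

Open Red only; minimum total cost 631.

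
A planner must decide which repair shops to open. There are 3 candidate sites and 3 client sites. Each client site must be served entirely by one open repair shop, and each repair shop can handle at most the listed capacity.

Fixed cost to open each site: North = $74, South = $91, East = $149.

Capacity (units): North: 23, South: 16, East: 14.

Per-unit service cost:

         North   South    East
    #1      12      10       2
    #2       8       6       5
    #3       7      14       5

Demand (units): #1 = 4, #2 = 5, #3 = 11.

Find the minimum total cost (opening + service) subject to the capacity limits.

Minimum total cost: 239

Open {North}: #1→North 12·4=48, #2→North 8·5=40, #3→North 7·11=77.
Loads: North carries 20/23. Service 165; fixed 74; total 239.
Next best feasible plan costs 312.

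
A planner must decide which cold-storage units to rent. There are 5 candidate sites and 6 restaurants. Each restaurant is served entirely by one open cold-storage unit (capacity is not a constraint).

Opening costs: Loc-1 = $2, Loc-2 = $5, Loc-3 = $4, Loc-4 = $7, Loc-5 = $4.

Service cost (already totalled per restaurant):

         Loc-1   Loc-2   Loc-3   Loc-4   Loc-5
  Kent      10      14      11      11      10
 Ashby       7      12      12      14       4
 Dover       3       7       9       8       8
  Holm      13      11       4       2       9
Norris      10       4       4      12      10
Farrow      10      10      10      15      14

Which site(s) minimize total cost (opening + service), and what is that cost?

Open Loc-1 and Loc-3; minimum total cost 44.

For any fixed open set, each restaurant goes to its cheapest open site; total = fixed + service.
{Loc-1, Loc-3}: Kent→Loc-1 10, Ashby→Loc-1 7, Dover→Loc-1 3, Holm→Loc-3 4, Norris→Loc-3 4, Farrow→Loc-1 10. Service 38; fixed 6; total 44.
{Loc-1, Loc-3, Loc-5}: Kent→Loc-1 10, Ashby→Loc-5 4, Dover→Loc-1 3, Holm→Loc-3 4, Norris→Loc-3 4, Farrow→Loc-1 10. Service 35; fixed 10; total 45.
{Loc-3, Loc-5}: service 40 + fixed 8 = 48
{Loc-1, Loc-2, Loc-3, Loc-4, Loc-5}: Kent→Loc-1 10, Ashby→Loc-5 4, Dover→Loc-1 3, Holm→Loc-4 2, Norris→Loc-2 4, Farrow→Loc-1 10. Service 33; fixed 22; total 55.
No other subset beats 44.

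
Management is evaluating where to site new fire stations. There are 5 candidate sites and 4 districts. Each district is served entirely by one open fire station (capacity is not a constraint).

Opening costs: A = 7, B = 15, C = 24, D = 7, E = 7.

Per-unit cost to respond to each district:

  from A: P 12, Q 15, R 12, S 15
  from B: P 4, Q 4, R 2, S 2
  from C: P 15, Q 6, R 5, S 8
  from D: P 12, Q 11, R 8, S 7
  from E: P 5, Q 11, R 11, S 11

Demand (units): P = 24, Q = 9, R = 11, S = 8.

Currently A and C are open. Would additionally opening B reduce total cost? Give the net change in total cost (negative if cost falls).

Current service cost with {A, C}: 461.
Adding B: each district re-picks its cheapest; new service cost 170, saving 291.
Extra fixed cost: 15. Net change = 15 − 291 = -276.
(Totals: 492 → 216.)

Yes — net change −276 (cost falls by 276).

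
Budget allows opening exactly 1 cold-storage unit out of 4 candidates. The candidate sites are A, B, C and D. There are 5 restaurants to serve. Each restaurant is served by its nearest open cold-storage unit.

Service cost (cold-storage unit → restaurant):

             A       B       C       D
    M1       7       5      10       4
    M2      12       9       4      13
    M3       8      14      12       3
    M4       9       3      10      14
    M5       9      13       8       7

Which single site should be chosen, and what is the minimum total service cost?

Choose D only; total service cost 41.

With exactly 1 open, each restaurant uses its cheapest among the chosen.
{D}: M1→D 4, M2→D 13, M3→D 3, M4→D 14, M5→D 7. Service cost 41.
{B}: service cost 44
{C}: service cost 44
Among all 4 size-1 choices, {D} is lowest.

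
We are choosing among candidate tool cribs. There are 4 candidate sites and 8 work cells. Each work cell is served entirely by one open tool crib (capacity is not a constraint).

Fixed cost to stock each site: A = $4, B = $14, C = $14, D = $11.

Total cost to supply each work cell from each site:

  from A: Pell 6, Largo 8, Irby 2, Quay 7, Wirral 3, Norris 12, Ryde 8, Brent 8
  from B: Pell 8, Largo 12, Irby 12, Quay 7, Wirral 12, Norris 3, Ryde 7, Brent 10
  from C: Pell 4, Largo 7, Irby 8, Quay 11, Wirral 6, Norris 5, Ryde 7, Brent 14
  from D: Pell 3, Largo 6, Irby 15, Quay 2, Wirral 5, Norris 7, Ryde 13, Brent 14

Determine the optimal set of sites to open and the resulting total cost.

For any fixed open set, each work cell goes to its cheapest open site; total = fixed + service.
{A, D}: Pell→D 3, Largo→D 6, Irby→A 2, Quay→D 2, Wirral→A 3, Norris→D 7, Ryde→A 8, Brent→A 8. Service 39; fixed 15; total 54.
{A}: service 54 + fixed 4 = 58
{A, C}: service 43 + fixed 18 = 61
{A, B, C, D}: Pell→D 3, Largo→D 6, Irby→A 2, Quay→D 2, Wirral→A 3, Norris→B 3, Ryde→B 7, Brent→A 8. Service 34; fixed 43; total 77.
(All 15 nonempty subsets were checked; A and D is lowest.)

Open A and D; minimum total cost 54.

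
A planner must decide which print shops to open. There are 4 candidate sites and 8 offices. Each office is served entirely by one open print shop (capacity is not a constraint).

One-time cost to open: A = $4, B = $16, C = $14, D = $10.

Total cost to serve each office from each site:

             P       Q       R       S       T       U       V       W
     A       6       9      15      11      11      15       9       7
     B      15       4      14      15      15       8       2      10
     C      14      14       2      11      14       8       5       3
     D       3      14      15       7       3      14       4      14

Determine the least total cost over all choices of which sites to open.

For any fixed open set, each office goes to its cheapest open site; total = fixed + service.
{A, C, D}: P→D 3, Q→A 9, R→C 2, S→D 7, T→D 3, U→C 8, V→D 4, W→C 3. Service 39; fixed 28; total 67.
{C, D}: service 44 + fixed 24 = 68
{B, C, D}: service 32 + fixed 40 = 72
{A, B, C, D}: service 32 + fixed 44 = 76
No other subset beats 67.

Minimum total cost: 67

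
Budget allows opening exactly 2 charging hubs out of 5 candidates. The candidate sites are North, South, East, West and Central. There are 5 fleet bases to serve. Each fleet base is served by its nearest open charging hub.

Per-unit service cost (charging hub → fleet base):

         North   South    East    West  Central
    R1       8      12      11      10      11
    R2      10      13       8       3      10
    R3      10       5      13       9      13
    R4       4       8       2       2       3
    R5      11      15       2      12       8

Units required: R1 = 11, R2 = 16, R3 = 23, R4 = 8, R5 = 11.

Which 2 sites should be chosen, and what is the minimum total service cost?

Choose South and East; total service cost 402.

With exactly 2 open, each fleet base uses its cheapest among the chosen.
{South, East}: R1→East 11·11=121, R2→East 8·16=128, R3→South 5·23=115, R4→East 2·8=16, R5→East 2·11=22. Service cost 402.
{East, West}: service cost 403
{South, West}: service cost 421
Among all 10 size-2 choices, {South, East} is lowest.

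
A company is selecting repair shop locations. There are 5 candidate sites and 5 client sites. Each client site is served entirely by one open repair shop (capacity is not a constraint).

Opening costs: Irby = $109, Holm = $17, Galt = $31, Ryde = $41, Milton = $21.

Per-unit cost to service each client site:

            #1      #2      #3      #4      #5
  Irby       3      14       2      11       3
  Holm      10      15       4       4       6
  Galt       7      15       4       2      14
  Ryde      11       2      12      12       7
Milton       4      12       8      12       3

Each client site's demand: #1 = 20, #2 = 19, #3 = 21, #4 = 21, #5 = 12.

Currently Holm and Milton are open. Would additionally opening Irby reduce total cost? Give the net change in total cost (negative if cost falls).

No — net change +47 (cost rises by 47).

Current service cost with {Holm, Milton}: 512.
Adding Irby: each client site re-picks its cheapest; new service cost 450, saving 62.
Extra fixed cost: 109. Net change = 109 − 62 = 47.
(Totals: 550 → 597.)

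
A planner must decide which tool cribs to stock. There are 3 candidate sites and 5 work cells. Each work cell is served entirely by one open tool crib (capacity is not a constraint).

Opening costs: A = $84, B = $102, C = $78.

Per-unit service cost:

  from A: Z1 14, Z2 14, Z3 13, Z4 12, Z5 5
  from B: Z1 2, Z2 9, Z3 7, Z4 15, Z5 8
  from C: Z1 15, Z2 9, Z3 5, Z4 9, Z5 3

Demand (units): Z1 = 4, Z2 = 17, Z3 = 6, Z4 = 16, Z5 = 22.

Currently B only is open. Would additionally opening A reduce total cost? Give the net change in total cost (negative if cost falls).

Yes — net change −30 (cost falls by 30).

Current service cost with {B}: 619.
Adding A: each work cell re-picks its cheapest; new service cost 505, saving 114.
Extra fixed cost: 84. Net change = 84 − 114 = -30.
(Totals: 721 → 691.)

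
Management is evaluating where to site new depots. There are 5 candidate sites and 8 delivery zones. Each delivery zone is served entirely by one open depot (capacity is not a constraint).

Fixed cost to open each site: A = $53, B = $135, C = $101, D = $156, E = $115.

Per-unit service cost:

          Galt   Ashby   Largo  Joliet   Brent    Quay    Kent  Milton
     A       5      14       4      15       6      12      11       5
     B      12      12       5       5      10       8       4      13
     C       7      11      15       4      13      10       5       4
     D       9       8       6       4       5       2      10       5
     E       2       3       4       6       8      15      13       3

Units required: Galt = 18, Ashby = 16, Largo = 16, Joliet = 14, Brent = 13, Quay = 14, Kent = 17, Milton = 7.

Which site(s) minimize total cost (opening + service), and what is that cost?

For any fixed open set, each delivery zone goes to its cheapest open site; total = fixed + service.
{D, E}: Galt→E 2·18=36, Ashby→E 3·16=48, Largo→E 4·16=64, Joliet→D 4·14=56, Brent→D 5·13=65, Quay→D 2·14=28, Kent→D 10·17=170, Milton→E 3·7=21. Service 488; fixed 271; total 759.
{C, E}: service 554 + fixed 216 = 770
{B, E}: Galt→E 2·18=36, Ashby→E 3·16=48, Largo→E 4·16=64, Joliet→B 5·14=70, Brent→E 8·13=104, Quay→B 8·14=112, Kent→B 4·17=68, Milton→E 3·7=21. Service 523; fixed 250; total 773.
{A, B, C, D, E}: service 386 + fixed 560 = 946
No other subset beats 759.

Open D and E; minimum total cost 759.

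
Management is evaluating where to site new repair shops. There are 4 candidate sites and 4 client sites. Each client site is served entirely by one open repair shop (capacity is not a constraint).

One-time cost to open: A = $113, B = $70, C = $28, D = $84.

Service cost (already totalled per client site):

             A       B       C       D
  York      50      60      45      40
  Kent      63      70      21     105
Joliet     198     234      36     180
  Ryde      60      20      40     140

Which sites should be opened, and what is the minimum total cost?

For any fixed open set, each client site goes to its cheapest open site; total = fixed + service.
{C}: York→C 45, Kent→C 21, Joliet→C 36, Ryde→C 40. Service 142; fixed 28; total 170.
{B, C}: York→C 45, Kent→C 21, Joliet→C 36, Ryde→B 20. Service 122; fixed 98; total 220.
{C, D}: service 137 + fixed 112 = 249
{A, B, C, D}: York→D 40, Kent→C 21, Joliet→C 36, Ryde→B 20. Service 117; fixed 295; total 412.
No other subset beats 170.

Open C only; minimum total cost 170.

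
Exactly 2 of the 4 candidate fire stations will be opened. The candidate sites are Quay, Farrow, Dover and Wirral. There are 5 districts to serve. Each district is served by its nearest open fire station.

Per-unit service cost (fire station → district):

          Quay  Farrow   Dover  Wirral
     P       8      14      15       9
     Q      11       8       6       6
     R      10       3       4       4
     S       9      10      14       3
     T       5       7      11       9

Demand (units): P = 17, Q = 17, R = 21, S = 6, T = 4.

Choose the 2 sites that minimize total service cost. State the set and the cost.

With exactly 2 open, each district uses its cheapest among the chosen.
{Quay, Wirral}: P→Quay 8·17=136, Q→Wirral 6·17=102, R→Wirral 4·21=84, S→Wirral 3·6=18, T→Quay 5·4=20. Service cost 360.
{Farrow, Wirral}: service cost 364
{Dover, Wirral}: service cost 393
Among all 6 size-2 choices, {Quay, Wirral} is lowest.

Choose Quay and Wirral; total service cost 360.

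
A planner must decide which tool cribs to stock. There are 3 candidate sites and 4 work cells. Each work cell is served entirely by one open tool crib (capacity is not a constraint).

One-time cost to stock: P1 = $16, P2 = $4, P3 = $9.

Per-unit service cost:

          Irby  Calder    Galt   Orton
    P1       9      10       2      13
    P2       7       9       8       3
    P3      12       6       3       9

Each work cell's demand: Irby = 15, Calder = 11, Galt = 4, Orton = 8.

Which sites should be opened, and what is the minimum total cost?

Open P2 and P3; minimum total cost 220.

For any fixed open set, each work cell goes to its cheapest open site; total = fixed + service.
{P2, P3}: Irby→P2 7·15=105, Calder→P3 6·11=66, Galt→P3 3·4=12, Orton→P2 3·8=24. Service 207; fixed 13; total 220.
{P1, P2, P3}: Irby→P2 7·15=105, Calder→P3 6·11=66, Galt→P1 2·4=8, Orton→P2 3·8=24. Service 203; fixed 29; total 232.
{P1, P2}: service 236 + fixed 20 = 256
{P2}: service 260 + fixed 4 = 264
(All 7 nonempty subsets were checked; P2 and P3 is lowest.)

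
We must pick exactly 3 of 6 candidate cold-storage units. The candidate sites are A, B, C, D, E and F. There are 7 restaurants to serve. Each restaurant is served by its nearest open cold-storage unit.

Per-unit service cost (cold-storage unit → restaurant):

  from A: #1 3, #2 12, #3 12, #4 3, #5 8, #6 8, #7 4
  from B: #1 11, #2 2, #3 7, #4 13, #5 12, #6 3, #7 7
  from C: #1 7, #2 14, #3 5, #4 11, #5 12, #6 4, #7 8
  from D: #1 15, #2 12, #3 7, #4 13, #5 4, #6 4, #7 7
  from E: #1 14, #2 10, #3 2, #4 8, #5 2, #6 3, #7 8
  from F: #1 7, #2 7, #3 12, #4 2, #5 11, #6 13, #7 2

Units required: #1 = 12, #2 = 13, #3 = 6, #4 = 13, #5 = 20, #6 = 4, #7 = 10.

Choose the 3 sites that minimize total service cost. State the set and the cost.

With exactly 3 open, each restaurant uses its cheapest among the chosen.
{A, B, E}: #1→A 3·12=36, #2→B 2·13=26, #3→E 2·6=12, #4→A 3·13=39, #5→E 2·20=40, #6→B 3·4=12, #7→A 4·10=40. Service cost 205.
{B, E, F}: service cost 220
{A, E, F}: service cost 237
Among all 20 size-3 choices, {A, B, E} is lowest.

Choose A, B and E; total service cost 205.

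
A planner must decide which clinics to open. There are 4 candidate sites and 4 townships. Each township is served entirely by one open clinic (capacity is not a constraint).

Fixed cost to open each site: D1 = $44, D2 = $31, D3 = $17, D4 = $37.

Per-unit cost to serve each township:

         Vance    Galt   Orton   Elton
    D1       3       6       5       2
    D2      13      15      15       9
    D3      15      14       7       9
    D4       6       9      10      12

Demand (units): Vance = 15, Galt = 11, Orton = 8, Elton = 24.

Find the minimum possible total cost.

For any fixed open set, each township goes to its cheapest open site; total = fixed + service.
{D1}: Vance→D1 3·15=45, Galt→D1 6·11=66, Orton→D1 5·8=40, Elton→D1 2·24=48. Service 199; fixed 44; total 243.
{D1, D3}: service 199 + fixed 61 = 260
{D1, D2}: service 199 + fixed 75 = 274
{D1, D2, D3, D4}: service 199 + fixed 129 = 328
(All 15 nonempty subsets were checked; D1 only is lowest.)

Minimum total cost: 243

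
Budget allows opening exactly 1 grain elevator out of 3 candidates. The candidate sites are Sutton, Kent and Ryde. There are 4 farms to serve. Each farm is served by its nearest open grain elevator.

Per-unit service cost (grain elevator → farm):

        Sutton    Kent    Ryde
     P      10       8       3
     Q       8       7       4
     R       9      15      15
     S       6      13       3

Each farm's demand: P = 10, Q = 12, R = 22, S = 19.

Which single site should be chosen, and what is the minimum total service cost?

Choose Ryde only; total service cost 465.

With exactly 1 open, each farm uses its cheapest among the chosen.
{Ryde}: P→Ryde 3·10=30, Q→Ryde 4·12=48, R→Ryde 15·22=330, S→Ryde 3·19=57. Service cost 465.
{Sutton}: service cost 508
{Kent}: service cost 741
Among all 3 size-1 choices, {Ryde} is lowest.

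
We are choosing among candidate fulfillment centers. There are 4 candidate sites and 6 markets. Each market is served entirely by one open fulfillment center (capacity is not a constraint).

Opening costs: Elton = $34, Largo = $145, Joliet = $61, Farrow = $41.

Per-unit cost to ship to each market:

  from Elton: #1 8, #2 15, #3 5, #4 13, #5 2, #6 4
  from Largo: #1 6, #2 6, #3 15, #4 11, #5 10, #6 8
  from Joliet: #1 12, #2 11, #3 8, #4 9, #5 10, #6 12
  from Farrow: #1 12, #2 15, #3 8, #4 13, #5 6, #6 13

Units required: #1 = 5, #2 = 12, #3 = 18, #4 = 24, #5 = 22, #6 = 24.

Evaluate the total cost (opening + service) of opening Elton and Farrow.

Each market is assigned to its cheapest site among the open ones.
{Elton, Farrow}: #1→Elton 8·5=40, #2→Elton 15·12=180, #3→Elton 5·18=90, #4→Elton 13·24=312, #5→Elton 2·22=44, #6→Elton 4·24=96. Service 762; fixed 75; total 837.

Total cost: 837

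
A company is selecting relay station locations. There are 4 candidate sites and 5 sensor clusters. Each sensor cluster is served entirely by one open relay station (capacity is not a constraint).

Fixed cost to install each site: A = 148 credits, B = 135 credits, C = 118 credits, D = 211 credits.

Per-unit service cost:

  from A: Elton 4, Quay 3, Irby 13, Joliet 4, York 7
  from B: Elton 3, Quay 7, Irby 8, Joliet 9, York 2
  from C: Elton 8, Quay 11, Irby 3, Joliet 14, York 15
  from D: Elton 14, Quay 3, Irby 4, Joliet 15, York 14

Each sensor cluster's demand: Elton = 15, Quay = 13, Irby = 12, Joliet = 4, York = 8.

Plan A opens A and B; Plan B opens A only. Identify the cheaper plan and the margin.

Plan A: {A, B}: Elton→B 3·15=45, Quay→A 3·13=39, Irby→B 8·12=96, Joliet→A 4·4=16, York→B 2·8=16. Service 212; fixed 283; total 495.
Plan B: {A}: Elton→A 4·15=60, Quay→A 3·13=39, Irby→A 13·12=156, Joliet→A 4·4=16, York→A 7·8=56. Service 327; fixed 148; total 475.
Difference: |495 − 475| = 20.

Plan B is cheaper by 20.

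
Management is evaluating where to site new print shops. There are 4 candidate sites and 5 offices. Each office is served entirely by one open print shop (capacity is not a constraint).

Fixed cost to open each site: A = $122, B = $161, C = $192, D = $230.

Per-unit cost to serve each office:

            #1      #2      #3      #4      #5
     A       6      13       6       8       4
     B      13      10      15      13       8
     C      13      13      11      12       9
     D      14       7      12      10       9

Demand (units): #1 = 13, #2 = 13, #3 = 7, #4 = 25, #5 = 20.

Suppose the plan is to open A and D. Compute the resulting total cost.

Total cost: 843

Each office is assigned to its cheapest site among the open ones.
{A, D}: #1→A 6·13=78, #2→D 7·13=91, #3→A 6·7=42, #4→A 8·25=200, #5→A 4·20=80. Service 491; fixed 352; total 843.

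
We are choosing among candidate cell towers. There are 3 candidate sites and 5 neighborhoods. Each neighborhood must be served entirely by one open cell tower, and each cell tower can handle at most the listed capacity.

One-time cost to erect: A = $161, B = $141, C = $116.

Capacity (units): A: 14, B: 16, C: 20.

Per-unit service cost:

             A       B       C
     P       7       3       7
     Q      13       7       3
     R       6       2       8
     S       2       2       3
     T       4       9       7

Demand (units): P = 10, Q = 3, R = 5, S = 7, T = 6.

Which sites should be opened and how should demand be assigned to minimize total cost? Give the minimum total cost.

Minimum total cost: 369

Open {B, C}: P→B 3·10=30, Q→C 3·3=9, R→B 2·5=10, S→C 3·7=21, T→C 7·6=42.
Loads: B carries 15/16, C carries 16/20. Service 112; fixed 257; total 369.
Next best feasible plan costs 402.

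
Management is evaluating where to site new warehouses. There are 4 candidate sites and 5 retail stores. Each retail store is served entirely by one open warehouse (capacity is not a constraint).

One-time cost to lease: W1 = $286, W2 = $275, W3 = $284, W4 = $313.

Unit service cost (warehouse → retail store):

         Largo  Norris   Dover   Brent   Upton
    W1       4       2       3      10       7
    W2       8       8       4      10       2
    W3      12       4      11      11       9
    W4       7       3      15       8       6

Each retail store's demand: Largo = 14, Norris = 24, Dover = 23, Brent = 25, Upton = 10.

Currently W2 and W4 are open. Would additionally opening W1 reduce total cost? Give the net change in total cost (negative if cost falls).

No — net change +197 (cost rises by 197).

Current service cost with {W2, W4}: 482.
Adding W1: each retail store re-picks its cheapest; new service cost 393, saving 89.
Extra fixed cost: 286. Net change = 286 − 89 = 197.
(Totals: 1070 → 1267.)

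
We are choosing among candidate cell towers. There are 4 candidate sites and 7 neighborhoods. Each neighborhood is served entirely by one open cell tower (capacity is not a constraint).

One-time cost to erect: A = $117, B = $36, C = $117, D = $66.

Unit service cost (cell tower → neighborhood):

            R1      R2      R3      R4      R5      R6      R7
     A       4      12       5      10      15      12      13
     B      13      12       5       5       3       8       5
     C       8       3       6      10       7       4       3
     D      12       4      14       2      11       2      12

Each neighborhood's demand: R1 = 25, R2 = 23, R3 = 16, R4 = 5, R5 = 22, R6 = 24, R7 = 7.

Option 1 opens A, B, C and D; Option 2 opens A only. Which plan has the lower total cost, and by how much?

Option 1: {A, B, C, D}: R1→A 4·25=100, R2→C 3·23=69, R3→A 5·16=80, R4→D 2·5=10, R5→B 3·22=66, R6→D 2·24=48, R7→C 3·7=21. Service 394; fixed 336; total 730.
Option 2: {A}: R1→A 4·25=100, R2→A 12·23=276, R3→A 5·16=80, R4→A 10·5=50, R5→A 15·22=330, R6→A 12·24=288, R7→A 13·7=91. Service 1215; fixed 117; total 1332.
Difference: |730 − 1332| = 602.

Option 1 is cheaper by 602.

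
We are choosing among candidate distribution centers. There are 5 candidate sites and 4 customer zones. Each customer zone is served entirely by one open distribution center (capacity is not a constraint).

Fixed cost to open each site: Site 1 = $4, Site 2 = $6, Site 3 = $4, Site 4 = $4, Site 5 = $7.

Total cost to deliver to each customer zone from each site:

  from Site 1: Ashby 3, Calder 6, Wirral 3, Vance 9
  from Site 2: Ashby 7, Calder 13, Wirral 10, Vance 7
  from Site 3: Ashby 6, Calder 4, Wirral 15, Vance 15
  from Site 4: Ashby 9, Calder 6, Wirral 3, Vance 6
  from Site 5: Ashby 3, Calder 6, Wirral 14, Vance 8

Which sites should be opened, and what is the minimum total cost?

For any fixed open set, each customer zone goes to its cheapest open site; total = fixed + service.
{Site 1}: Ashby→Site 1 3, Calder→Site 1 6, Wirral→Site 1 3, Vance→Site 1 9. Service 21; fixed 4; total 25.
{Site 1, Site 4}: Ashby→Site 1 3, Calder→Site 1 6, Wirral→Site 1 3, Vance→Site 4 6. Service 18; fixed 8; total 26.
{Site 1, Site 3}: service 19 + fixed 8 = 27
{Site 1, Site 2, Site 3, Site 4, Site 5}: Ashby→Site 1 3, Calder→Site 3 4, Wirral→Site 1 3, Vance→Site 4 6. Service 16; fixed 25; total 41.
No other subset beats 25.

Open Site 1 only; minimum total cost 25.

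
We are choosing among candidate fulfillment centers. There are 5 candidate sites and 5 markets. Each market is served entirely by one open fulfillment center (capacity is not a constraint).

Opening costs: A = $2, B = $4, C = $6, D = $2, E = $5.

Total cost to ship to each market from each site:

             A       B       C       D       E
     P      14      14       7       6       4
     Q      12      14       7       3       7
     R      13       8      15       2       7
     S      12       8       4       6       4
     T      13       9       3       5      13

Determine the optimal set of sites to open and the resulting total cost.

For any fixed open set, each market goes to its cheapest open site; total = fixed + service.
{D}: P→D 6, Q→D 3, R→D 2, S→D 6, T→D 5. Service 22; fixed 2; total 24.
{D, E}: P→E 4, Q→D 3, R→D 2, S→E 4, T→D 5. Service 18; fixed 7; total 25.
{A, D}: P→D 6, Q→D 3, R→D 2, S→D 6, T→D 5. Service 22; fixed 4; total 26.
{A, B, C, D, E}: P→E 4, Q→D 3, R→D 2, S→C 4, T→C 3. Service 16; fixed 19; total 35.
No other subset beats 24.

Open D only; minimum total cost 24.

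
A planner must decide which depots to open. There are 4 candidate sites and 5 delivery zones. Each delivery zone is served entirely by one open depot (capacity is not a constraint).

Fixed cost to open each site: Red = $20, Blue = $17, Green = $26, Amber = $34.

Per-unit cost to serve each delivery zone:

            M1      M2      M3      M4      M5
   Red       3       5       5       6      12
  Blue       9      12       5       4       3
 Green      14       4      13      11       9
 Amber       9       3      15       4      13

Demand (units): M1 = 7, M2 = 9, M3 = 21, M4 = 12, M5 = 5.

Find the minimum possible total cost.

For any fixed open set, each delivery zone goes to its cheapest open site; total = fixed + service.
{Red, Blue}: M1→Red 3·7=21, M2→Red 5·9=45, M3→Red 5·21=105, M4→Blue 4·12=48, M5→Blue 3·5=15. Service 234; fixed 37; total 271.
{Red, Blue, Amber}: M1→Red 3·7=21, M2→Amber 3·9=27, M3→Red 5·21=105, M4→Blue 4·12=48, M5→Blue 3·5=15. Service 216; fixed 71; total 287.
{Red, Blue, Green}: M1→Red 3·7=21, M2→Green 4·9=36, M3→Red 5·21=105, M4→Blue 4·12=48, M5→Blue 3·5=15. Service 225; fixed 63; total 288.
{Red, Blue, Green, Amber}: M1→Red 3·7=21, M2→Amber 3·9=27, M3→Red 5·21=105, M4→Blue 4·12=48, M5→Blue 3·5=15. Service 216; fixed 97; total 313.
No other subset beats 271.

Minimum total cost: 271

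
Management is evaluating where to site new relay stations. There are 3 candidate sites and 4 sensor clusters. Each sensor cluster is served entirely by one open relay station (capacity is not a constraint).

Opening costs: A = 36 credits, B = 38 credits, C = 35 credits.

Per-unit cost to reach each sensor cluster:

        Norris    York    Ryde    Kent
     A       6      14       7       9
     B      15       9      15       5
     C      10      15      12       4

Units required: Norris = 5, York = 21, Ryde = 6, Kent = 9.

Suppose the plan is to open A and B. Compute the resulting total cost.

Total cost: 380

Each sensor cluster is assigned to its cheapest site among the open ones.
{A, B}: Norris→A 6·5=30, York→B 9·21=189, Ryde→A 7·6=42, Kent→B 5·9=45. Service 306; fixed 74; total 380.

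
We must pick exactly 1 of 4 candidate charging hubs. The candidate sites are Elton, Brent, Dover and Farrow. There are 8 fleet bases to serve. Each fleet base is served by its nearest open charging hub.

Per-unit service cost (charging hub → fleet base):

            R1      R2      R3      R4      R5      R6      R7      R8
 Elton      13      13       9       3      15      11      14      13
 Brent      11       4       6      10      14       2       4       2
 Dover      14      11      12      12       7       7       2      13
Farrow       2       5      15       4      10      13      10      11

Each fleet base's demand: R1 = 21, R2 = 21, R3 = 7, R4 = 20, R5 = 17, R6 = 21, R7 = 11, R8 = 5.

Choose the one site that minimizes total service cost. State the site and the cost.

Choose Brent only; total service cost 891.

With exactly 1 open, each fleet base uses its cheapest among the chosen.
{Brent}: R1→Brent 11·21=231, R2→Brent 4·21=84, R3→Brent 6·7=42, R4→Brent 10·20=200, R5→Brent 14·17=238, R6→Brent 2·21=42, R7→Brent 4·11=44, R8→Brent 2·5=10. Service cost 891.
{Farrow}: service cost 940
{Dover}: service cost 1202
Among all 4 size-1 choices, {Brent} is lowest.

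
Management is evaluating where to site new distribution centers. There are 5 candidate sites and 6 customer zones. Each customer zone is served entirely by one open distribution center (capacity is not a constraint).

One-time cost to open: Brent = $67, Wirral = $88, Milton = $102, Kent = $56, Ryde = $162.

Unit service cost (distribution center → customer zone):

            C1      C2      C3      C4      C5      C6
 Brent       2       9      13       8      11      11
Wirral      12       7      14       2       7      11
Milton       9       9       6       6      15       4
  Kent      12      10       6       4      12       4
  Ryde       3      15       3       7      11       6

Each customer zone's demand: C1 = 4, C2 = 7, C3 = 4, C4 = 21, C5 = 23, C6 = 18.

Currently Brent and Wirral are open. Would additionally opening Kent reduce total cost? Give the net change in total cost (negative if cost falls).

Current service cost with {Brent, Wirral}: 510.
Adding Kent: each customer zone re-picks its cheapest; new service cost 356, saving 154.
Extra fixed cost: 56. Net change = 56 − 154 = -98.
(Totals: 665 → 567.)

Yes — net change −98 (cost falls by 98).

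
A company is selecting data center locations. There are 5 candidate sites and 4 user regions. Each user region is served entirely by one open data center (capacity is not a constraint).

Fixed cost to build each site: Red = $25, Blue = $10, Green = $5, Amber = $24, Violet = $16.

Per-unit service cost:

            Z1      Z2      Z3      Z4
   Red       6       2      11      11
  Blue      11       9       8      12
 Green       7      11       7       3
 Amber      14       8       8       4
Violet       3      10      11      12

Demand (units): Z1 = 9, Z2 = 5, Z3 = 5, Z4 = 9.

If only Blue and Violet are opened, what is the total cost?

Each user region is assigned to its cheapest site among the open ones.
{Blue, Violet}: Z1→Violet 3·9=27, Z2→Blue 9·5=45, Z3→Blue 8·5=40, Z4→Blue 12·9=108. Service 220; fixed 26; total 246.

Total cost: 246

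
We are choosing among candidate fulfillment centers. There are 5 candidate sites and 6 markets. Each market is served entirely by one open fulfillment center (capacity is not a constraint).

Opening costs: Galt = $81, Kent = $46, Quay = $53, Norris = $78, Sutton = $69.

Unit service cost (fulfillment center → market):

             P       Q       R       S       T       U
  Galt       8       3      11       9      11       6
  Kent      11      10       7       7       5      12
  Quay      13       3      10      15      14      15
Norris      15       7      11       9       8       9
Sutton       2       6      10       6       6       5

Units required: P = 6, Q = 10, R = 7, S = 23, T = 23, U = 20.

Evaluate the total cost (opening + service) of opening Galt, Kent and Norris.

Total cost: 728

Each market is assigned to its cheapest site among the open ones.
{Galt, Kent, Norris}: P→Galt 8·6=48, Q→Galt 3·10=30, R→Kent 7·7=49, S→Kent 7·23=161, T→Kent 5·23=115, U→Galt 6·20=120. Service 523; fixed 205; total 728.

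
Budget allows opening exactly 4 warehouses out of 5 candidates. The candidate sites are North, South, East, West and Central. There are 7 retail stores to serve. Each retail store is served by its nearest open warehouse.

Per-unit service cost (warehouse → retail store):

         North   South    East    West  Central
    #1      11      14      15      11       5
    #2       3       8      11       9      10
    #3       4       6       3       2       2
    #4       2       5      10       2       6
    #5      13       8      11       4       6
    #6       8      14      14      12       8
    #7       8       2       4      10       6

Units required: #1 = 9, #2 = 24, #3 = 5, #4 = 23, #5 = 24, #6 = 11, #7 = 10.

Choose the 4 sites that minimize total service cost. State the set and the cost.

Choose North, South, West and Central; total service cost 377.

With exactly 4 open, each retail store uses its cheapest among the chosen.
{North, South, West, Central}: #1→Central 5·9=45, #2→North 3·24=72, #3→West 2·5=10, #4→North 2·23=46, #5→West 4·24=96, #6→North 8·11=88, #7→South 2·10=20. Service cost 377.
{North, East, West, Central}: service cost 397
{North, South, East, Central}: service cost 425
Among all 5 size-4 choices, {North, South, West, Central} is lowest.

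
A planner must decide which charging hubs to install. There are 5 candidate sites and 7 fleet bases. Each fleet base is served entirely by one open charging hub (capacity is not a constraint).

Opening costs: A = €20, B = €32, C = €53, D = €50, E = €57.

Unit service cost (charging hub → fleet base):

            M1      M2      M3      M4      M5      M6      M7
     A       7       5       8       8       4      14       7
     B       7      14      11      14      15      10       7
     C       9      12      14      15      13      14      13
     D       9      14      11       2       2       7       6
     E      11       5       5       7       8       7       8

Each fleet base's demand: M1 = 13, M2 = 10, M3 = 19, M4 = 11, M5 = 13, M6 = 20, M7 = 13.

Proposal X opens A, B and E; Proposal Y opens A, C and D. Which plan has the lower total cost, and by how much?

Proposal X: {A, B, E}: M1→A 7·13=91, M2→A 5·10=50, M3→E 5·19=95, M4→E 7·11=77, M5→A 4·13=52, M6→E 7·20=140, M7→A 7·13=91. Service 596; fixed 109; total 705.
Proposal Y: {A, C, D}: M1→A 7·13=91, M2→A 5·10=50, M3→A 8·19=152, M4→D 2·11=22, M5→D 2·13=26, M6→D 7·20=140, M7→D 6·13=78. Service 559; fixed 123; total 682.
Difference: |705 − 682| = 23.

Proposal Y is cheaper by 23.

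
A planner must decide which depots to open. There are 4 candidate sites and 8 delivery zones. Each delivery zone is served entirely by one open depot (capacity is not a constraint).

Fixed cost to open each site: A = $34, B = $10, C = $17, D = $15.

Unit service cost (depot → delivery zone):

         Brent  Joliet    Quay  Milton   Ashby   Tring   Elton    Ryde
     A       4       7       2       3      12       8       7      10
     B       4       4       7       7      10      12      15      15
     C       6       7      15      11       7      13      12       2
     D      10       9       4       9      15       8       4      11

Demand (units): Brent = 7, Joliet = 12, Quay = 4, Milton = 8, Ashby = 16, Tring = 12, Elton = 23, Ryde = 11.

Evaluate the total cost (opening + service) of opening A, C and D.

Each delivery zone is assigned to its cheapest site among the open ones.
{A, C, D}: Brent→A 4·7=28, Joliet→A 7·12=84, Quay→A 2·4=8, Milton→A 3·8=24, Ashby→C 7·16=112, Tring→A 8·12=96, Elton→D 4·23=92, Ryde→C 2·11=22. Service 466; fixed 66; total 532.

Total cost: 532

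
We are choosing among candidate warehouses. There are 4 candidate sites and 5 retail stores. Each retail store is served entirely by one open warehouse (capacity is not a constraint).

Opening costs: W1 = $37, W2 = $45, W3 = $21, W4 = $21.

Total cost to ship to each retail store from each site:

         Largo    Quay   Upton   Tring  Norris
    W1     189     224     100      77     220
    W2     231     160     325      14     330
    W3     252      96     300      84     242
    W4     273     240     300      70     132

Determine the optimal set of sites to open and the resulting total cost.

Open W1, W2, W3 and W4; minimum total cost 655.

For any fixed open set, each retail store goes to its cheapest open site; total = fixed + service.
{W1, W2, W3, W4}: Largo→W1 189, Quay→W3 96, Upton→W1 100, Tring→W2 14, Norris→W4 132. Service 531; fixed 124; total 655.
{W1, W3, W4}: Largo→W1 189, Quay→W3 96, Upton→W1 100, Tring→W4 70, Norris→W4 132. Service 587; fixed 79; total 666.
{W1, W2, W4}: Largo→W1 189, Quay→W2 160, Upton→W1 100, Tring→W2 14, Norris→W4 132. Service 595; fixed 103; total 698.
{W3}: Largo→W3 252, Quay→W3 96, Upton→W3 300, Tring→W3 84, Norris→W3 242. Service 974; fixed 21; total 995.
No other subset beats 655.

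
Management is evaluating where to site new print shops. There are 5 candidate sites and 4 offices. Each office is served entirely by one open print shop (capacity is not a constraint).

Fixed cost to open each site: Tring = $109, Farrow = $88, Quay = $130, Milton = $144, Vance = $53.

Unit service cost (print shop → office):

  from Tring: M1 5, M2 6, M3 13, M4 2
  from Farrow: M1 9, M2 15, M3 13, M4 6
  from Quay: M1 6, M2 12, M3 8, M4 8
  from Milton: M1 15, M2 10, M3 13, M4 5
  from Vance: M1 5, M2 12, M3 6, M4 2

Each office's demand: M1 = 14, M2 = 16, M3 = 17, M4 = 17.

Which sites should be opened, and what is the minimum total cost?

For any fixed open set, each office goes to its cheapest open site; total = fixed + service.
{Vance}: M1→Vance 5·14=70, M2→Vance 12·16=192, M3→Vance 6·17=102, M4→Vance 2·17=34. Service 398; fixed 53; total 451.
{Tring, Vance}: service 302 + fixed 162 = 464
{Tring}: M1→Tring 5·14=70, M2→Tring 6·16=96, M3→Tring 13·17=221, M4→Tring 2·17=34. Service 421; fixed 109; total 530.
{Tring, Farrow, Quay, Milton, Vance}: service 302 + fixed 524 = 826
No other subset beats 451.

Open Vance only; minimum total cost 451.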